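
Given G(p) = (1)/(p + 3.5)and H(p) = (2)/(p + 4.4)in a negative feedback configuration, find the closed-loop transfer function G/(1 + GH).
Closed-loop T = G/(1+GH).
Numerator: G_num * H_den = p + 4.4.
Denominator: G_den * H_den + G_num * H_num = (p^2 + 7.9*p + 15.4) + (2) = p^2 + 7.9*p + 17.4.
T(p) = (p + 4.4)/(p^2 + 7.9*p + 17.4)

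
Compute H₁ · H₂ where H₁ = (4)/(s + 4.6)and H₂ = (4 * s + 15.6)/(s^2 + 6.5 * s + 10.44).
Series: H = H₁ · H₂ = (n₁·n₂)/(d₁·d₂).
Num: n₁·n₂ = 16*s + 62.4. Den: d₁·d₂ = s^3 + 11.1*s^2 + 40.34*s + 48.024.
H(s) = (16*s + 62.4)/(s^3 + 11.1*s^2 + 40.34*s + 48.024)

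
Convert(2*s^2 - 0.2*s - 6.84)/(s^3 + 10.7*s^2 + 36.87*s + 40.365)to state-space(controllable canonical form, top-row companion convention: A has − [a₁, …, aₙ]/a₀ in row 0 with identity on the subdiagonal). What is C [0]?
Reachable canonical form: C = numerator coefficients (right-aligned, zero-padded to length n).
num = 2*s^2 - 0.2*s - 6.84, C = [[2, -0.2, -6.84]].
C[0] = 2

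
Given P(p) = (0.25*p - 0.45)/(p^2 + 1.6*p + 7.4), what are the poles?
Set denominator = 0: p^2 + 1.6*p + 7.4 = 0 → Poles: -0.8 + 2.6j, -0.8 - 2.6j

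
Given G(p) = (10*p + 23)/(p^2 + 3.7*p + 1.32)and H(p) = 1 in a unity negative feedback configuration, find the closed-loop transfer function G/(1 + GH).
Closed-loop T = G/(1+GH).
Numerator: G_num * H_den = 10*p + 23.
Denominator: G_den * H_den + G_num * H_num = (p^2 + 3.7*p + 1.32) + (10*p + 23) = p^2 + 13.7*p + 24.32.
T(p) = (10*p + 23)/(p^2 + 13.7*p + 24.32)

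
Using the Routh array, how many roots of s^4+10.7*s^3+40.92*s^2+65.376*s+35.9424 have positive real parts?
Routh array:
s^4: [1, 40.92, 35.9424]; s^3: [10.7, 65.376]; s^2: [34.8101, 35.9424]; s^1: [54.3279]; s^0: [35.9424]
First column: [1, 10.7, 34.8101, 54.3279, 35.9424]. Sign changes = RHP roots = 0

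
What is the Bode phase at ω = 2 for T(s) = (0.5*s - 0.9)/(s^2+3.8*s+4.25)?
Substitute s = j*2: T(j2) = 0.127546 + 0.122617j.
∠T(j2) = atan2(Im, Re) = atan2(0.122617, 0.127546) = 43.87°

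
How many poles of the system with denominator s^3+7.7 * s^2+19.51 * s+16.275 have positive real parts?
s^3 + 7.7*s^2 + 19.51*s + 16.275 = (s + 2.5)(s + 2.1)(s + 3.1). Poles: -2.1, -2.5, -3.1. RHP poles (Re>0): 0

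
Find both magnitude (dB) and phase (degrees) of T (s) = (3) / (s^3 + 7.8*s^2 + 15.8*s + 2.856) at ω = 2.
Substitute s = j*2: T(j2) = -0.0625078 - 0.0520457j.
|T| = 20*log₁₀(sqrt(Re²+Im²)) = -21.79 dB.
∠T = atan2(Im, Re) = -140.22°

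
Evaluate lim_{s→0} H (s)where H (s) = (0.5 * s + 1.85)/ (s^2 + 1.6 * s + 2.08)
DC gain = H(0) = num(0)/den(0) = 1.85/2.08 = 0.8894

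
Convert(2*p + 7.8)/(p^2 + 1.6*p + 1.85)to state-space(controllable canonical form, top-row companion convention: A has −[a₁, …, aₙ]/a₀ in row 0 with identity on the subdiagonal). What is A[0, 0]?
Reachable canonical form for den = p^2 + 1.6*p + 1.85: top row of A = -[a₁,a₂,...,aₙ]/a₀, ones on the subdiagonal, zeros elsewhere.
A = [[-1.6, -1.85], [1, 0]].
A[0,0] = -1.6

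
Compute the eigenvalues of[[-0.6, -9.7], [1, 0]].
Eigenvalues solve det(λI - A) = 0.
Characteristic polynomial: λ^2 + 0.6*λ + 9.7 = 0.
Roots: -0.3 + 3.1j, -0.3 - 3.1j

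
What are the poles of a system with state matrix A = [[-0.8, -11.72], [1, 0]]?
Eigenvalues solve det(λI - A) = 0.
Characteristic polynomial: λ^2 + 0.8*λ + 11.72 = 0.
Roots: -0.4 + 3.4j, -0.4 - 3.4j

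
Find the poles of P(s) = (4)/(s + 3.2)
Set denominator = 0: s + 3.2 = 0 → Poles: -3.2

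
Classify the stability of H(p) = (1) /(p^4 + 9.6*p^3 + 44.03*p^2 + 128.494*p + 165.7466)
Denominator: p^4 + 9.6*p^3 + 44.03*p^2 + 128.494*p + 165.7466 = (p + 4.1)(p + 2.9)(p^2 + 2.6*p + 13.94). Poles: -1.3 + 3.5j, -1.3 - 3.5j, -2.9, -4.1. Stable (all poles in LHP)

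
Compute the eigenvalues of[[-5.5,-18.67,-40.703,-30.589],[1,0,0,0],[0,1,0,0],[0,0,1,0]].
Eigenvalues solve det(λI - A) = 0.
Characteristic polynomial: λ^4 + 5.5*λ^3 + 18.67*λ^2 + 40.703*λ + 30.589 = 0.
Factor: (λ + 2.6)(λ + 1.3)(λ^2 + 1.6*λ + 9.05) = 0.
Roots: -0.8 + 2.9j, -0.8 - 2.9j, -1.3, -2.6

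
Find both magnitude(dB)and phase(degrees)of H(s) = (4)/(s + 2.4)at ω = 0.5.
Substitute s = j*0.5: H(j0.5) = 1.59734 - 0.332779j.
|H| = 20*log₁₀(sqrt(Re²+Im²)) = 4.25 dB.
∠H = atan2(Im, Re) = -11.77°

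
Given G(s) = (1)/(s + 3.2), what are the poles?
Set denominator = 0: s + 3.2 = 0 → Poles: -3.2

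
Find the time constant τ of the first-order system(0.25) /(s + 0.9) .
First-order system: τ = -1/pole. Pole = -0.9. τ = -1/(-0.9) = 1.111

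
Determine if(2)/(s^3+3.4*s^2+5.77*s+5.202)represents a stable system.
Denominator: s^3 + 3.4*s^2 + 5.77*s + 5.202 = (s + 1.8)(s^2 + 1.6*s + 2.89). Poles: -0.8 + 1.5j, -0.8 - 1.5j, -1.8. All Re(p)<0: Yes (stable)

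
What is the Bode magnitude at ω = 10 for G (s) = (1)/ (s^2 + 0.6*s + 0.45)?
Substitute s = j*10: G(j10) = -0.0100088 - 0.000603245j.
|G(j10)| = sqrt(Re² + Im²) = 0.01003.
20*log₁₀(0.01003) = -39.98 dB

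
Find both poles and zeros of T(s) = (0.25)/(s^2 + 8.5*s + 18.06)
Set denominator = 0: s^2 + 8.5*s + 18.06 = (s + 4.2)(s + 4.3) = 0 → Poles: -4.2, -4.3
Numerator is a nonzero constant (0.25) → Zeros: none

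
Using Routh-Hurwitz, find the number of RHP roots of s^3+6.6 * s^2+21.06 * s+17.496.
Routh array:
s^3: [1, 21.06]; s^2: [6.6, 17.496]; s^1: [18.4091]; s^0: [17.496]
First column: [1, 6.6, 18.4091, 17.496]. Sign changes = RHP roots = 0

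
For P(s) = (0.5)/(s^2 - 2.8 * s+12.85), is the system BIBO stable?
Denominator: s^2 - 2.8*s + 12.85. Poles: 1.4 + 3.3j, 1.4 - 3.3j. All Re(p)<0: No (unstable)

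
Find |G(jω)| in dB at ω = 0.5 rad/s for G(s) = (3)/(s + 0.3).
Substitute s = j*0.5: G(j0.5) = 2.64706 - 4.41176j.
|G(j0.5)| = sqrt(Re² + Im²) = 5.145.
20*log₁₀(5.145) = 14.23 dB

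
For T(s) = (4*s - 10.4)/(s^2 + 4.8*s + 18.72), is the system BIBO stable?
Denominator: s^2 + 4.8*s + 18.72. Poles: -2.4 + 3.6j, -2.4 - 3.6j. All Re(p)<0: Yes (stable)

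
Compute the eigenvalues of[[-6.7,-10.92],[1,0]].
Eigenvalues solve det(λI - A) = 0.
Characteristic polynomial: λ^2 + 6.7*λ + 10.92 = 0.
Factor: (λ + 3.9)(λ + 2.8) = 0.
Roots: -2.8, -3.9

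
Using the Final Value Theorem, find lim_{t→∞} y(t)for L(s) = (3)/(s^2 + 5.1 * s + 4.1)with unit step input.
FVT: lim_{t→∞} y(t) = lim_{s→0} s*Y(s) where Y(s) = L(s)/s.
= lim_{s→0} L(s) = L(0) = num(0)/den(0) = 3/4.1 = 0.7317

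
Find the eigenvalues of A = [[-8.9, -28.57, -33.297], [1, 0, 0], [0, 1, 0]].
Eigenvalues solve det(λI - A) = 0.
Characteristic polynomial: λ^3 + 8.9*λ^2 + 28.57*λ + 33.297 = 0.
Factor: (λ + 3.3)(λ^2 + 5.6*λ + 10.09) = 0.
Roots: -2.8 + 1.5j, -2.8 - 1.5j, -3.3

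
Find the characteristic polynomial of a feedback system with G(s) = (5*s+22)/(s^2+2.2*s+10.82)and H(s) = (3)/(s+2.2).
Characteristic poly = G_den * H_den + G_num * H_num = (s^3 + 4.4*s^2 + 15.66*s + 23.804) + (15*s + 66) = s^3 + 4.4*s^2 + 30.66*s + 89.804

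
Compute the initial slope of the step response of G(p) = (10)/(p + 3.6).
IVT: y'(0⁺) = lim_{p→∞} p²·Y(p) = lim_{p→∞} p·G(p).
deg(num) = 0, deg(den) = 1, relative degree = 1, so p·G(p) → (leading num)/(leading den) = 10/1 = 10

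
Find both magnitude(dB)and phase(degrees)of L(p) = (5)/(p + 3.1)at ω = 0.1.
Substitute p = j*0.1: L(j0.1) = 1.61123 - 0.0519751j.
|L| = 20*log₁₀(sqrt(Re²+Im²)) = 4.15 dB.
∠L = atan2(Im, Re) = -1.85°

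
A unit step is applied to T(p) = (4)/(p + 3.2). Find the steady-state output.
FVT: lim_{t→∞} y(t) = lim_{p→0} p*Y(p) where Y(p) = T(p)/p.
= lim_{p→0} T(p) = T(0) = num(0)/den(0) = 4/3.2 = 1.25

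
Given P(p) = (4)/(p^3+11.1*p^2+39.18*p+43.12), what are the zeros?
Numerator is a nonzero constant (4) → Zeros: none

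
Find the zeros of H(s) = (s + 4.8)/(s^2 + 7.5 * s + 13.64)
Set numerator = 0: s + 4.8 = 0 → Zeros: -4.8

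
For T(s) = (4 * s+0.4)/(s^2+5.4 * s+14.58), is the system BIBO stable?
Denominator: s^2 + 5.4*s + 14.58. Poles: -2.7 + 2.7j, -2.7 - 2.7j. All Re(p)<0: Yes (stable)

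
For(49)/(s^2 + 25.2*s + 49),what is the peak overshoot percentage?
Standard form: ωn²/(s²+2ζωn·s+ωn²) → ωn = 7, ζ = 1.8.
ζ ≥ 1, so the response is non-oscillatory: peak overshoot = 0%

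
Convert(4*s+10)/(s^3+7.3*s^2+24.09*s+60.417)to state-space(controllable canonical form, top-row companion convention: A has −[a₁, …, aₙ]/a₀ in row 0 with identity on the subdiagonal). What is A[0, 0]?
Reachable canonical form for den = s^3 + 7.3*s^2 + 24.09*s + 60.417: top row of A = -[a₁,a₂,...,aₙ]/a₀, ones on the subdiagonal, zeros elsewhere.
A = [[-7.3, -24.09, -60.417], [1, 0, 0], [0, 1, 0]].
A[0,0] = -7.3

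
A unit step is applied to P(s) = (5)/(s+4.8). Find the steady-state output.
FVT: lim_{t→∞} y(t) = lim_{s→0} s*Y(s) where Y(s) = P(s)/s.
= lim_{s→0} P(s) = P(0) = num(0)/den(0) = 5/4.8 = 1.042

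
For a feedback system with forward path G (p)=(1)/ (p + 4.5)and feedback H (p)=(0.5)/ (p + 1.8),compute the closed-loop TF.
Closed-loop T = G/(1+GH).
Numerator: G_num * H_den = p + 1.8.
Denominator: G_den * H_den + G_num * H_num = (p^2 + 6.3*p + 8.1) + (0.5) = p^2 + 6.3*p + 8.6.
T(p) = (p + 1.8)/(p^2 + 6.3*p + 8.6)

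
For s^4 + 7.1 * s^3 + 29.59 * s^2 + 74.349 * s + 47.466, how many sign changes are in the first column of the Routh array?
Routh array:
s^4: [1, 29.59, 47.466]; s^3: [7.1, 74.349]; s^2: [19.1183, 47.466]; s^1: [56.7215]; s^0: [47.466]
First column: [1, 7.1, 19.1183, 56.7215, 47.466]. Sign changes = 0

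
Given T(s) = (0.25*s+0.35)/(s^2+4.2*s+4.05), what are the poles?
Set denominator = 0: s^2 + 4.2*s + 4.05 = (s + 2.7)(s + 1.5) = 0 → Poles: -1.5, -2.7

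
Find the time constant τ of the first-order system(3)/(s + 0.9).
First-order system: τ = -1/pole. Pole = -0.9. τ = -1/(-0.9) = 1.111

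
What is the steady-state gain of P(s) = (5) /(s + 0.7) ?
DC gain = P(0) = num(0)/den(0) = 5/0.7 = 7.143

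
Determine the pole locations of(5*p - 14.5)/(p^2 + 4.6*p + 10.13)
Set denominator = 0: p^2 + 4.6*p + 10.13 = 0 → Poles: -2.3 + 2.2j, -2.3 - 2.2j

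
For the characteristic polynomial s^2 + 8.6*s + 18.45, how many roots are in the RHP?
s^2 + 8.6*s + 18.45 = (s + 4.5)(s + 4.1). Poles: -4.1, -4.5. RHP poles (Re>0): 0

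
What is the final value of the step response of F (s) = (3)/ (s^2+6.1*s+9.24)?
FVT: lim_{t→∞} y(t) = lim_{s→0} s*Y(s) where Y(s) = F(s)/s.
= lim_{s→0} F(s) = F(0) = num(0)/den(0) = 3/9.24 = 0.3247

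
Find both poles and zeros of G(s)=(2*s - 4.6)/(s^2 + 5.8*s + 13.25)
Set denominator = 0: s^2 + 5.8*s + 13.25 = 0 → Poles: -2.9 + 2.2j, -2.9 - 2.2j
Set numerator = 0: 2*s - 4.6 = 0 → Zeros: 2.3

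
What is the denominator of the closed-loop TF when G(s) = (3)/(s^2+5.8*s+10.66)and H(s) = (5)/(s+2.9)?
Characteristic poly = G_den * H_den + G_num * H_num = (s^3 + 8.7*s^2 + 27.48*s + 30.914) + (15) = s^3 + 8.7*s^2 + 27.48*s + 45.914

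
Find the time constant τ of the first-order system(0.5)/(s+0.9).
First-order system: τ = -1/pole. Pole = -0.9. τ = -1/(-0.9) = 1.111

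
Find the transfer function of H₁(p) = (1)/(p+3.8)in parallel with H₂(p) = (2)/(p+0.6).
Parallel: H = H₁ + H₂ = (n₁·d₂ + n₂·d₁)/(d₁·d₂).
n₁·d₂ = p + 0.6. n₂·d₁ = 2*p + 7.6. Sum = 3*p + 8.2. d₁·d₂ = p^2 + 4.4*p + 2.28.
H(p) = (3*p + 8.2)/(p^2 + 4.4*p + 2.28)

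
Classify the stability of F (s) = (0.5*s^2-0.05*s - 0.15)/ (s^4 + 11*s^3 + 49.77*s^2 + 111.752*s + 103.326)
Denominator: s^4 + 11*s^3 + 49.77*s^2 + 111.752*s + 103.326 = (s + 3)(s + 3.4)(s^2 + 4.6*s + 10.13). Poles: -2.3 + 2.2j, -2.3 - 2.2j, -3, -3.4. Stable (all poles in LHP)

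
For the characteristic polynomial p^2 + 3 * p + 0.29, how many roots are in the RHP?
p^2 + 3*p + 0.29 = (p + 0.1)(p + 2.9). Poles: -0.1, -2.9. RHP poles (Re>0): 0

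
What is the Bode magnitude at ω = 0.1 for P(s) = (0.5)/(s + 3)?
Substitute s = j*0.1: P(j0.1) = 0.166482 - 0.00554939j.
|P(j0.1)| = sqrt(Re² + Im²) = 0.1666.
20*log₁₀(0.1666) = -15.57 dB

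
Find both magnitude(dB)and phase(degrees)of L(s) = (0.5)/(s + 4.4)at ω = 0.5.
Substitute s = j*0.5: L(j0.5) = 0.112188 - 0.0127486j.
|L| = 20*log₁₀(sqrt(Re²+Im²)) = -18.95 dB.
∠L = atan2(Im, Re) = -6.48°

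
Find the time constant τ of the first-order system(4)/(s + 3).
First-order system: τ = -1/pole. Pole = -3. τ = -1/(-3) = 0.3333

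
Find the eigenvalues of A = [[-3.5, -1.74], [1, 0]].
Eigenvalues solve det(λI - A) = 0.
Characteristic polynomial: λ^2 + 3.5*λ + 1.74 = 0.
Factor: (λ + 2.9)(λ + 0.6) = 0.
Roots: -0.6, -2.9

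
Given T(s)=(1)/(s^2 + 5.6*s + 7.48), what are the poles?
Set denominator = 0: s^2 + 5.6*s + 7.48 = (s + 3.4)(s + 2.2) = 0 → Poles: -2.2, -3.4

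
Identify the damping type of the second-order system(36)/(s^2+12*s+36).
Standard form: ωn²/(s²+2ζωn·s+ωn²) gives ωn=6, ζ=1.
Critically damped (ζ = 1)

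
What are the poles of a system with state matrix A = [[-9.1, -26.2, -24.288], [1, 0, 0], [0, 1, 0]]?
Eigenvalues solve det(λI - A) = 0.
Characteristic polynomial: λ^3 + 9.1*λ^2 + 26.2*λ + 24.288 = 0.
Factor: (λ + 2.4)(λ + 2.3)(λ + 4.4) = 0.
Roots: -2.3, -2.4, -4.4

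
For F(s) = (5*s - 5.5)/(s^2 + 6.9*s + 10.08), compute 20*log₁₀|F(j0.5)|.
Substitute s = j*0.5: F(j0.5) = -0.418681 + 0.401266j.
|F(j0.5)| = sqrt(Re² + Im²) = 0.5799.
20*log₁₀(0.5799) = -4.73 dB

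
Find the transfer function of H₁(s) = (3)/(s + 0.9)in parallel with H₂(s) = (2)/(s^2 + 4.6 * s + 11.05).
Parallel: H = H₁ + H₂ = (n₁·d₂ + n₂·d₁)/(d₁·d₂).
n₁·d₂ = 3*s^2 + 13.8*s + 33.15. n₂·d₁ = 2*s + 1.8. Sum = 3*s^2 + 15.8*s + 34.95. d₁·d₂ = s^3 + 5.5*s^2 + 15.19*s + 9.945.
H(s) = (3*s^2 + 15.8*s + 34.95)/(s^3 + 5.5*s^2 + 15.19*s + 9.945)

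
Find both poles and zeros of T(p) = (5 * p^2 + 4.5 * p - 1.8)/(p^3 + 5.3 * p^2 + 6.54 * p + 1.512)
Set denominator = 0: p^3 + 5.3*p^2 + 6.54*p + 1.512 = (p + 3.6)(p + 1.4)(p + 0.3) = 0 → Poles: -0.3, -1.4, -3.6
Set numerator = 0: 5*p^2 + 4.5*p - 1.8 = 5*(p + 1.2)(p - 0.3) = 0 → Zeros: -1.2, 0.3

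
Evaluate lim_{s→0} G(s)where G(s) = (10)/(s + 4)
DC gain = G(0) = num(0)/den(0) = 10/4 = 2.5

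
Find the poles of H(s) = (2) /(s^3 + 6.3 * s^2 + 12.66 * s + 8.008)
Set denominator = 0: s^3 + 6.3*s^2 + 12.66*s + 8.008 = (s + 2.2)(s + 2.8)(s + 1.3) = 0 → Poles: -1.3, -2.2, -2.8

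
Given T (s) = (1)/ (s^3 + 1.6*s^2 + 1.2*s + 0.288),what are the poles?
Set denominator = 0: s^3 + 1.6*s^2 + 1.2*s + 0.288 = (s + 0.4)(s^2 + 1.2*s + 0.72) = 0 → Poles: -0.4, -0.6 + 0.6j, -0.6 - 0.6j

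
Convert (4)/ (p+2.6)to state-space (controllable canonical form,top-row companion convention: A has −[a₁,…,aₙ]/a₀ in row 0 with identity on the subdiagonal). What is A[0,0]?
Reachable canonical form for den = p + 2.6: top row of A = -[a₁,a₂,...,aₙ]/a₀, ones on the subdiagonal, zeros elsewhere.
A = [[-2.6]].
A[0,0] = -2.6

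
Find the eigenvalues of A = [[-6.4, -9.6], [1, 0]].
Eigenvalues solve det(λI - A) = 0.
Characteristic polynomial: λ^2 + 6.4*λ + 9.6 = 0.
Factor: (λ + 2.4)(λ + 4) = 0.
Roots: -2.4, -4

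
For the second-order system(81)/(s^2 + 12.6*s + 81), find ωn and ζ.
Standard form: ωn²/(s²+2ζωn·s+ωn²).
const=81=ωn² → ωn=9, s coeff=12.6=2ζωn → ζ=0.7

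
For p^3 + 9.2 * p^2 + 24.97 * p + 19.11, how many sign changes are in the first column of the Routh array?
Routh array:
p^3: [1, 24.97]; p^2: [9.2, 19.11]; p^1: [22.8928]; p^0: [19.11]
First column: [1, 9.2, 22.8928, 19.11]. Sign changes = 0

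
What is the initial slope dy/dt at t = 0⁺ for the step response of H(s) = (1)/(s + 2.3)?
IVT: y'(0⁺) = lim_{s→∞} s²·Y(s) = lim_{s→∞} s·H(s).
deg(num) = 0, deg(den) = 1, relative degree = 1, so s·H(s) → (leading num)/(leading den) = 1/1 = 1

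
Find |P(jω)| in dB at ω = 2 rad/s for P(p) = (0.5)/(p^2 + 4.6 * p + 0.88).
Substitute p = j*2: P(j2) = -0.0165299 - 0.048742j.
|P(j2)| = sqrt(Re² + Im²) = 0.05147.
20*log₁₀(0.05147) = -25.77 dB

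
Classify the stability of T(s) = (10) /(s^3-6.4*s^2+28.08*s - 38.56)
Denominator: s^3 - 6.4*s^2 + 28.08*s - 38.56 = (s - 2)(s^2 - 4.4*s + 19.28). Poles: 2, 2.2 + 3.8j, 2.2 - 3.8j. Unstable (3 pole(s) in RHP)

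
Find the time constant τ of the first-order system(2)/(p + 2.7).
First-order system: τ = -1/pole. Pole = -2.7. τ = -1/(-2.7) = 0.3704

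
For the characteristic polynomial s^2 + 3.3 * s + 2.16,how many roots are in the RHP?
s^2 + 3.3*s + 2.16 = (s + 2.4)(s + 0.9). Poles: -0.9, -2.4. RHP poles (Re>0): 0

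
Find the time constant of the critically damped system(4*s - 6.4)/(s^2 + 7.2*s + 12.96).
Critically damped (ζ = 1): repeated real pole at -3.6, -3.6. τ = -1/pole = 0.2778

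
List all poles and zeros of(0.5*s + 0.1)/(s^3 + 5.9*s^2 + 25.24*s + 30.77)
Set denominator = 0: s^3 + 5.9*s^2 + 25.24*s + 30.77 = (s + 1.7)(s^2 + 4.2*s + 18.1) = 0 → Poles: -1.7, -2.1 + 3.7j, -2.1 - 3.7j
Set numerator = 0: 0.5*s + 0.1 = 0 → Zeros: -0.2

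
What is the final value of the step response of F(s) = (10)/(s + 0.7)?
FVT: lim_{t→∞} y(t) = lim_{s→0} s*Y(s) where Y(s) = F(s)/s.
= lim_{s→0} F(s) = F(0) = num(0)/den(0) = 10/0.7 = 14.29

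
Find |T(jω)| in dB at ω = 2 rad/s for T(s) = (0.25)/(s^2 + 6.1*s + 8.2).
Substitute s = j*2: T(j2) = 0.00630706 - 0.0183205j.
|T(j2)| = sqrt(Re² + Im²) = 0.01938.
20*log₁₀(0.01938) = -34.25 dB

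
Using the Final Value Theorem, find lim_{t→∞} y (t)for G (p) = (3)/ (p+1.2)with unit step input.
FVT: lim_{t→∞} y(t) = lim_{p→0} p*Y(p) where Y(p) = G(p)/p.
= lim_{p→0} G(p) = G(0) = num(0)/den(0) = 3/1.2 = 2.5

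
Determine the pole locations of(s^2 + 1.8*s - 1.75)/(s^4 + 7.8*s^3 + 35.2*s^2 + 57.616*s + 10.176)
Set denominator = 0: s^4 + 7.8*s^3 + 35.2*s^2 + 57.616*s + 10.176 = (s + 0.2)(s + 2.4)(s^2 + 5.2*s + 21.2) = 0 → Poles: -0.2, -2.4, -2.6 + 3.8j, -2.6 - 3.8j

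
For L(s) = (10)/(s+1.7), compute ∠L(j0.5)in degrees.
Substitute s = j*0.5: L(j0.5) = 5.41401 - 1.59236j.
∠L(j0.5) = atan2(Im, Re) = atan2(-1.59236, 5.41401) = -16.39°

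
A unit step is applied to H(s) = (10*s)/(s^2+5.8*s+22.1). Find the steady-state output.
FVT: lim_{t→∞} y(t) = lim_{s→0} s*Y(s) where Y(s) = H(s)/s.
= lim_{s→0} H(s) = H(0) = num(0)/den(0) = 0/22.1 = 0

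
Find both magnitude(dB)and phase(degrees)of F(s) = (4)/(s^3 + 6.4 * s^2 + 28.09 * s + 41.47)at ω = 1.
Substitute s = j*1: F(j1) = 0.0714339 - 0.0551795j.
|F| = 20*log₁₀(sqrt(Re²+Im²)) = -20.89 dB.
∠F = atan2(Im, Re) = -37.68°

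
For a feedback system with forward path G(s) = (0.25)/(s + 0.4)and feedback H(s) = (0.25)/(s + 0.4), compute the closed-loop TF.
Closed-loop T = G/(1+GH).
Numerator: G_num * H_den = 0.25*s + 0.1.
Denominator: G_den * H_den + G_num * H_num = (s^2 + 0.8*s + 0.16) + (0.0625) = s^2 + 0.8*s + 0.2225.
T(s) = (0.25*s + 0.1)/(s^2 + 0.8*s + 0.2225)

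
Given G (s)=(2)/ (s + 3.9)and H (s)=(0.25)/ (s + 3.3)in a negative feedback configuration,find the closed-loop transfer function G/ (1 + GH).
Closed-loop T = G/(1+GH).
Numerator: G_num * H_den = 2*s + 6.6.
Denominator: G_den * H_den + G_num * H_num = (s^2 + 7.2*s + 12.87) + (0.5) = s^2 + 7.2*s + 13.37.
T(s) = (2*s + 6.6)/(s^2 + 7.2*s + 13.37)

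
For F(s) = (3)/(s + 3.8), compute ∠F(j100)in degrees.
Substitute s = j*100: F(j100) = 0.00113836 - 0.0299567j.
∠F(j100) = atan2(Im, Re) = atan2(-0.0299567, 0.00113836) = -87.82°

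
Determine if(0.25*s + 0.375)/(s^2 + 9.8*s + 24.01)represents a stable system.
Denominator: s^2 + 9.8*s + 24.01 = (s + 4.9)(s + 4.9). Poles: -4.9, -4.9. All Re(p)<0: Yes (stable)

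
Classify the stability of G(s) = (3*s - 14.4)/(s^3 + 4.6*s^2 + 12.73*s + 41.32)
Denominator: s^3 + 4.6*s^2 + 12.73*s + 41.32 = (s + 4)(s^2 + 0.6*s + 10.33). Poles: -0.3 + 3.2j, -0.3 - 3.2j, -4. Stable (all poles in LHP)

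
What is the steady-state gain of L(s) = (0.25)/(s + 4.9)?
DC gain = L(0) = num(0)/den(0) = 0.25/4.9 = 0.05102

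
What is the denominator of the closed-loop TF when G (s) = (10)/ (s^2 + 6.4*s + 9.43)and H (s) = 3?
Characteristic poly = G_den * H_den + G_num * H_num = (s^2 + 6.4*s + 9.43) + (30) = s^2 + 6.4*s + 39.43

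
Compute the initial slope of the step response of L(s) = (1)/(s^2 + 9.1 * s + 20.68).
IVT: y'(0⁺) = lim_{s→∞} s²·Y(s) = lim_{s→∞} s·L(s).
deg(num) = 0, deg(den) = 2, relative degree = 2 ≥ 2, so s·L(s) → 0. Initial slope = 0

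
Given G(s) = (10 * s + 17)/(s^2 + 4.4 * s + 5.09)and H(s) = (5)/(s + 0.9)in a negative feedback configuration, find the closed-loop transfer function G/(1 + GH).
Closed-loop T = G/(1+GH).
Numerator: G_num * H_den = 10*s^2 + 26*s + 15.3.
Denominator: G_den * H_den + G_num * H_num = (s^3 + 5.3*s^2 + 9.05*s + 4.581) + (50*s + 85) = s^3 + 5.3*s^2 + 59.05*s + 89.581.
T(s) = (10*s^2 + 26*s + 15.3)/(s^3 + 5.3*s^2 + 59.05*s + 89.581)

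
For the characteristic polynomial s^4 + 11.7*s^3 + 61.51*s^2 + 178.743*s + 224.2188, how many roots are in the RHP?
s^4 + 11.7*s^3 + 61.51*s^2 + 178.743*s + 224.2188 = (s + 3.6)(s + 3.9)(s^2 + 4.2*s + 15.97). Poles: -2.1 + 3.4j, -2.1 - 3.4j, -3.6, -3.9. RHP poles (Re>0): 0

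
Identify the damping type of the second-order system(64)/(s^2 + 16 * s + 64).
Standard form: ωn²/(s²+2ζωn·s+ωn²) gives ωn=8, ζ=1.
Critically damped (ζ = 1)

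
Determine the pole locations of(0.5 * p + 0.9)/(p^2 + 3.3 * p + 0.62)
Set denominator = 0: p^2 + 3.3*p + 0.62 = (p + 3.1)(p + 0.2) = 0 → Poles: -0.2, -3.1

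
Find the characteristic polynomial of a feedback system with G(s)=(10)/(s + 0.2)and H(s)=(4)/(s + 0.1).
Characteristic poly = G_den * H_den + G_num * H_num = (s^2 + 0.3*s + 0.02) + (40) = s^2 + 0.3*s + 40.02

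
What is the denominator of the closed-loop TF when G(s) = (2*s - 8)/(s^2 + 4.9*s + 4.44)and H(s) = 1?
Characteristic poly = G_den * H_den + G_num * H_num = (s^2 + 4.9*s + 4.44) + (2*s - 8) = s^2 + 6.9*s - 3.56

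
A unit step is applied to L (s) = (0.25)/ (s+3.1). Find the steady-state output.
FVT: lim_{t→∞} y(t) = lim_{s→0} s*Y(s) where Y(s) = L(s)/s.
= lim_{s→0} L(s) = L(0) = num(0)/den(0) = 0.25/3.1 = 0.08065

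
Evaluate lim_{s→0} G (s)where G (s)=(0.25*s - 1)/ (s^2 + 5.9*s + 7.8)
DC gain = G(0) = num(0)/den(0) = -1/7.8 = -0.1282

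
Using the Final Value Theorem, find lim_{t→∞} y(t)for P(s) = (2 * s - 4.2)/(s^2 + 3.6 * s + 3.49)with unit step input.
FVT: lim_{t→∞} y(t) = lim_{s→0} s*Y(s) where Y(s) = P(s)/s.
= lim_{s→0} P(s) = P(0) = num(0)/den(0) = -4.2/3.49 = -1.203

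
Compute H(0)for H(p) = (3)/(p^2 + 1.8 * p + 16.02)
DC gain = H(0) = num(0)/den(0) = 3/16.02 = 0.1873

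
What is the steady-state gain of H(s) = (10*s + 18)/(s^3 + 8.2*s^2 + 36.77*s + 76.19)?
DC gain = H(0) = num(0)/den(0) = 18/76.19 = 0.2363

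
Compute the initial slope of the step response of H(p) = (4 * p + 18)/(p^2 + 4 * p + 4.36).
IVT: y'(0⁺) = lim_{p→∞} p²·Y(p) = lim_{p→∞} p·H(p).
deg(num) = 1, deg(den) = 2, relative degree = 1, so p·H(p) → (leading num)/(leading den) = 4/1 = 4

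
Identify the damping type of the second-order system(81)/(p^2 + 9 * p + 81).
Standard form: ωn²/(p²+2ζωn·p+ωn²) gives ωn=9, ζ=0.5.
Underdamped (ζ = 0.5 < 1)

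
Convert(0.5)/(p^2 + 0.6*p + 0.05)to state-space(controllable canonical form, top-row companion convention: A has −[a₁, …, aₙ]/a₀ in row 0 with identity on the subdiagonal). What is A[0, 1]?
Reachable canonical form for den = p^2 + 0.6*p + 0.05: top row of A = -[a₁,a₂,...,aₙ]/a₀, ones on the subdiagonal, zeros elsewhere.
A = [[-0.6, -0.05], [1, 0]].
A[0,1] = -0.05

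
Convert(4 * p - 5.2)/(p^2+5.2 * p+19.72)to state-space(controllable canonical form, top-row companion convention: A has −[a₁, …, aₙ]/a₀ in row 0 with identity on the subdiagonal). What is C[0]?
Reachable canonical form: C = numerator coefficients (right-aligned, zero-padded to length n).
num = 4*p - 5.2, C = [[4, -5.2]].
C[0] = 4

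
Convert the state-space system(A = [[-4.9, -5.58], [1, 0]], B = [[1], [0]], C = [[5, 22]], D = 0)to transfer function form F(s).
F(s) = C(sI - A)⁻¹B + D.
Characteristic polynomial det(sI - A) = s^2 + 4.9*s + 5.58.
Numerator from C·adj(sI-A)·B + D·det(sI-A) = 5*s + 22.
F(s) = (5*s + 22)/(s^2 + 4.9*s + 5.58)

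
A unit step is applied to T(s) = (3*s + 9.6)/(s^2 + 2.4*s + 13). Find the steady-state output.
FVT: lim_{t→∞} y(t) = lim_{s→0} s*Y(s) where Y(s) = T(s)/s.
= lim_{s→0} T(s) = T(0) = num(0)/den(0) = 9.6/13 = 0.7385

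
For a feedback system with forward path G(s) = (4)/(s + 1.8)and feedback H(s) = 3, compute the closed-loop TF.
Closed-loop T = G/(1+GH).
Numerator: G_num * H_den = 4.
Denominator: G_den * H_den + G_num * H_num = (s + 1.8) + (12) = s + 13.8.
T(s) = (4)/(s + 13.8)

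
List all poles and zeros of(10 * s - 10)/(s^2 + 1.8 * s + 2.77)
Set denominator = 0: s^2 + 1.8*s + 2.77 = 0 → Poles: -0.9 + 1.4j, -0.9 - 1.4j
Set numerator = 0: 10*s - 10 = 0 → Zeros: 1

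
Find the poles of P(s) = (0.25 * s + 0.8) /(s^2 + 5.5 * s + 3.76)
Set denominator = 0: s^2 + 5.5*s + 3.76 = (s + 0.8)(s + 4.7) = 0 → Poles: -0.8, -4.7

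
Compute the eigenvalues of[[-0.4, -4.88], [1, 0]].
Eigenvalues solve det(λI - A) = 0.
Characteristic polynomial: λ^2 + 0.4*λ + 4.88 = 0.
Roots: -0.2 + 2.2j, -0.2 - 2.2j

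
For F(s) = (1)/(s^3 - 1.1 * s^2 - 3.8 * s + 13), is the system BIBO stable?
Denominator: s^3 - 1.1*s^2 - 3.8*s + 13 = (s + 2.5)(s^2 - 3.6*s + 5.2). Poles: -2.5, 1.8 + 1.4j, 1.8 - 1.4j. All Re(p)<0: No (unstable)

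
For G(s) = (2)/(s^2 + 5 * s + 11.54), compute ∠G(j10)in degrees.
Substitute s = j*10: G(j10) = -0.0171348 - 0.00968507j.
∠G(j10) = atan2(Im, Re) = atan2(-0.00968507, -0.0171348) = -150.52°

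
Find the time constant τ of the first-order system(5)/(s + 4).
First-order system: τ = -1/pole. Pole = -4. τ = -1/(-4) = 0.25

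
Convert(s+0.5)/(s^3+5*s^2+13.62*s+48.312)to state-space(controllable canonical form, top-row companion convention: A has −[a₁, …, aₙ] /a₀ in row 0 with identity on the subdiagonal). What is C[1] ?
Reachable canonical form: C = numerator coefficients (right-aligned, zero-padded to length n).
num = s + 0.5, C = [[0, 1, 0.5]].
C[1] = 1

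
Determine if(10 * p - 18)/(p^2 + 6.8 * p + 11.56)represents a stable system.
Denominator: p^2 + 6.8*p + 11.56 = (p + 3.4)(p + 3.4). Poles: -3.4, -3.4. All Re(p)<0: Yes (stable)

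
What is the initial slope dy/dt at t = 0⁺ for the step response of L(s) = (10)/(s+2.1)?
IVT: y'(0⁺) = lim_{s→∞} s²·Y(s) = lim_{s→∞} s·L(s).
deg(num) = 0, deg(den) = 1, relative degree = 1, so s·L(s) → (leading num)/(leading den) = 10/1 = 10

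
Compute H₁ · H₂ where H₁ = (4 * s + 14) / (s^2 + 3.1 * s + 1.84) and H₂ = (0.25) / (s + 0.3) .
Series: H = H₁ · H₂ = (n₁·n₂)/(d₁·d₂).
Num: n₁·n₂ = s + 3.5. Den: d₁·d₂ = s^3 + 3.4*s^2 + 2.77*s + 0.552.
H(s) = (s + 3.5)/(s^3 + 3.4*s^2 + 2.77*s + 0.552)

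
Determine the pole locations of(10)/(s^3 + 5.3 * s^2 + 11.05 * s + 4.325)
Set denominator = 0: s^3 + 5.3*s^2 + 11.05*s + 4.325 = (s + 0.5)(s^2 + 4.8*s + 8.65) = 0 → Poles: -0.5, -2.4 + 1.7j, -2.4 - 1.7j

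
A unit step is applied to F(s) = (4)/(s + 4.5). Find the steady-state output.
FVT: lim_{t→∞} y(t) = lim_{s→0} s*Y(s) where Y(s) = F(s)/s.
= lim_{s→0} F(s) = F(0) = num(0)/den(0) = 4/4.5 = 0.8889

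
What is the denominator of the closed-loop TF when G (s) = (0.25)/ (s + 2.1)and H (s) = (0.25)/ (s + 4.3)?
Characteristic poly = G_den * H_den + G_num * H_num = (s^2 + 6.4*s + 9.03) + (0.0625) = s^2 + 6.4*s + 9.0925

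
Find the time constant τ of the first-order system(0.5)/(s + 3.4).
First-order system: τ = -1/pole. Pole = -3.4. τ = -1/(-3.4) = 0.2941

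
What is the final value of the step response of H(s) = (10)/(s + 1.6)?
FVT: lim_{t→∞} y(t) = lim_{s→0} s*Y(s) where Y(s) = H(s)/s.
= lim_{s→0} H(s) = H(0) = num(0)/den(0) = 10/1.6 = 6.25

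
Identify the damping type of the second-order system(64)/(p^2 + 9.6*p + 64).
Standard form: ωn²/(p²+2ζωn·p+ωn²) gives ωn=8, ζ=0.6.
Underdamped (ζ = 0.6 < 1)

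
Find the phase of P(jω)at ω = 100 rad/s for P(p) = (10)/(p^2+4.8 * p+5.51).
Substitute p = j*100: P(j100) = -0.000998249 - 4.79424e-05j.
∠P(j100) = atan2(Im, Re) = atan2(-4.79424e-05, -0.000998249) = -177.25°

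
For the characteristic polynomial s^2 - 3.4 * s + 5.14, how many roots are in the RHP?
Poles: 1.7 + 1.5j, 1.7 - 1.5j. RHP poles (Re>0): 2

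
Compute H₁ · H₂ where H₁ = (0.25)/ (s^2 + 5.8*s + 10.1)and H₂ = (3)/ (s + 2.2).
Series: H = H₁ · H₂ = (n₁·n₂)/(d₁·d₂).
Num: n₁·n₂ = 0.75. Den: d₁·d₂ = s^3 + 8*s^2 + 22.86*s + 22.22.
H(s) = (0.75)/(s^3 + 8*s^2 + 22.86*s + 22.22)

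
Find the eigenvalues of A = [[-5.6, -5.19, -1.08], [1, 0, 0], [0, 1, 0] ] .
Eigenvalues solve det(λI - A) = 0.
Characteristic polynomial: λ^3 + 5.6*λ^2 + 5.19*λ + 1.08 = 0.
Factor: (λ + 0.3)(λ + 4.5)(λ + 0.8) = 0.
Roots: -0.3, -0.8, -4.5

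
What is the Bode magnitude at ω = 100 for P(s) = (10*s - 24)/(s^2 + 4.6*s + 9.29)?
Substitute s = j*100: P(j100) = 0.00699596 - 0.0997709j.
|P(j100)| = sqrt(Re² + Im²) = 0.1.
20*log₁₀(0.1) = -20.00 dB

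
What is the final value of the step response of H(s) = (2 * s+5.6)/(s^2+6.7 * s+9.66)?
FVT: lim_{t→∞} y(t) = lim_{s→0} s*Y(s) where Y(s) = H(s)/s.
= lim_{s→0} H(s) = H(0) = num(0)/den(0) = 5.6/9.66 = 0.5797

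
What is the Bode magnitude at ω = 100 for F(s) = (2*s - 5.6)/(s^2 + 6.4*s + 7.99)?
Substitute s = j*100: F(j100) = 0.00183497 - 0.0198985j.
|F(j100)| = sqrt(Re² + Im²) = 0.01998.
20*log₁₀(0.01998) = -33.99 dB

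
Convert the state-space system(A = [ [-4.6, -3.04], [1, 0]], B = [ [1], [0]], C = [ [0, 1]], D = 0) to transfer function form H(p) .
H(p) = C(pI - A)⁻¹B + D.
Characteristic polynomial det(pI - A) = p^2 + 4.6*p + 3.04.
Numerator from C·adj(pI-A)·B + D·det(pI-A) = 1.
H(p) = (1)/(p^2 + 4.6*p + 3.04)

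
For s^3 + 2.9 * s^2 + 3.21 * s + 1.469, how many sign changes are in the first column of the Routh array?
Routh array:
s^3: [1, 3.21]; s^2: [2.9, 1.469]; s^1: [2.70345]; s^0: [1.469]
First column: [1, 2.9, 2.70345, 1.469]. Sign changes = 0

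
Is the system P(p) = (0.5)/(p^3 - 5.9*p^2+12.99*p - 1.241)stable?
Denominator: p^3 - 5.9*p^2 + 12.99*p - 1.241 = (p - 0.1)(p^2 - 5.8*p + 12.41). Poles: 0.1, 2.9 + 2j, 2.9 - 2j. All Re(p)<0: No (unstable)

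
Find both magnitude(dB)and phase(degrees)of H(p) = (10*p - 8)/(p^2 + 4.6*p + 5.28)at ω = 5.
Substitute p = j*5: H(j5) = 1.42476 - 0.873754j.
|H| = 20*log₁₀(sqrt(Re²+Im²)) = 4.46 dB.
∠H = atan2(Im, Re) = -31.52°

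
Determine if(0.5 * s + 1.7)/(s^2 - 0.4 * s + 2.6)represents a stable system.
Denominator: s^2 - 0.4*s + 2.6. Poles: 0.2 + 1.6j, 0.2 - 1.6j. All Re(p)<0: No (unstable)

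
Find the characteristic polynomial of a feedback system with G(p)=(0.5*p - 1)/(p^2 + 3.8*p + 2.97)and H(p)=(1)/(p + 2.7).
Characteristic poly = G_den * H_den + G_num * H_num = (p^3 + 6.5*p^2 + 13.23*p + 8.019) + (0.5*p - 1) = p^3 + 6.5*p^2 + 13.73*p + 7.019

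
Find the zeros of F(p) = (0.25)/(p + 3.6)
Numerator is a nonzero constant (0.25) → Zeros: none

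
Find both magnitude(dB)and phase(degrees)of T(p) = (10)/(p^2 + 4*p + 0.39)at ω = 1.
Substitute p = j*1: T(j1) = -0.372585 - 2.44318j.
|T| = 20*log₁₀(sqrt(Re²+Im²)) = 7.86 dB.
∠T = atan2(Im, Re) = -98.67°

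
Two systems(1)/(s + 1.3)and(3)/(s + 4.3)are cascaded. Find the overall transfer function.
Series: H = H₁ · H₂ = (n₁·n₂)/(d₁·d₂).
Num: n₁·n₂ = 3. Den: d₁·d₂ = s^2 + 5.6*s + 5.59.
H(s) = (3)/(s^2 + 5.6*s + 5.59)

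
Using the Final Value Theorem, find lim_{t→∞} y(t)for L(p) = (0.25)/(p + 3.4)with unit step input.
FVT: lim_{t→∞} y(t) = lim_{p→0} p*Y(p) where Y(p) = L(p)/p.
= lim_{p→0} L(p) = L(0) = num(0)/den(0) = 0.25/3.4 = 0.07353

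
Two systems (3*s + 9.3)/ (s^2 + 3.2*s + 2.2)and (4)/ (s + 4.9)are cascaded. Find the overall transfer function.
Series: H = H₁ · H₂ = (n₁·n₂)/(d₁·d₂).
Num: n₁·n₂ = 12*s + 37.2. Den: d₁·d₂ = s^3 + 8.1*s^2 + 17.88*s + 10.78.
H(s) = (12*s + 37.2)/(s^3 + 8.1*s^2 + 17.88*s + 10.78)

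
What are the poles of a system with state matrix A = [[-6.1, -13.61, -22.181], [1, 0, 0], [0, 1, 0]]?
Eigenvalues solve det(λI - A) = 0.
Characteristic polynomial: λ^3 + 6.1*λ^2 + 13.61*λ + 22.181 = 0.
Factor: (λ + 4.1)(λ^2 + 2*λ + 5.41) = 0.
Roots: -1 + 2.1j, -1 - 2.1j, -4.1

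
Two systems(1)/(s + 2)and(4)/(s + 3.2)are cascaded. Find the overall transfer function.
Series: H = H₁ · H₂ = (n₁·n₂)/(d₁·d₂).
Num: n₁·n₂ = 4. Den: d₁·d₂ = s^2 + 5.2*s + 6.4.
H(s) = (4)/(s^2 + 5.2*s + 6.4)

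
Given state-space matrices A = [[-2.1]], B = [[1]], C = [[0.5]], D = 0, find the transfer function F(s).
F(s) = C(sI - A)⁻¹B + D.
Characteristic polynomial det(sI - A) = s + 2.1.
Numerator from C·adj(sI-A)·B + D·det(sI-A) = 0.5.
F(s) = (0.5)/(s + 2.1)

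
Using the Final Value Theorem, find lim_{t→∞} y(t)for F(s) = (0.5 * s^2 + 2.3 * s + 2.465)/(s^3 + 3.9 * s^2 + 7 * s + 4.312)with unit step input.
FVT: lim_{t→∞} y(t) = lim_{s→0} s*Y(s) where Y(s) = F(s)/s.
= lim_{s→0} F(s) = F(0) = num(0)/den(0) = 2.465/4.312 = 0.5717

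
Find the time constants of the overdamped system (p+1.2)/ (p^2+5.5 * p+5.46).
Overdamped: real poles at -4.2, -1.3. τ = -1/pole → τ₁ = 0.2381, τ₂ = 0.7692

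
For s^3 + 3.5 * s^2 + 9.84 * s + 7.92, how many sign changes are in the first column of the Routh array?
Routh array:
s^3: [1, 9.84]; s^2: [3.5, 7.92]; s^1: [7.57714]; s^0: [7.92]
First column: [1, 3.5, 7.57714, 7.92]. Sign changes = 0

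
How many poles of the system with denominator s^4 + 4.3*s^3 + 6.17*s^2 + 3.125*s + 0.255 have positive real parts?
s^4 + 4.3*s^3 + 6.17*s^2 + 3.125*s + 0.255 = (s + 1)(s + 1.7)(s + 1.5)(s + 0.1). Poles: -0.1, -1, -1.5, -1.7. RHP poles (Re>0): 0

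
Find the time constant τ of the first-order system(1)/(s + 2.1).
First-order system: τ = -1/pole. Pole = -2.1. τ = -1/(-2.1) = 0.4762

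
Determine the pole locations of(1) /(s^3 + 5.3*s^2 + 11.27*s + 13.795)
Set denominator = 0: s^3 + 5.3*s^2 + 11.27*s + 13.795 = (s + 3.1)(s^2 + 2.2*s + 4.45) = 0 → Poles: -1.1 + 1.8j, -1.1 - 1.8j, -3.1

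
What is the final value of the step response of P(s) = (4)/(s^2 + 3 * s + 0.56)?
FVT: lim_{t→∞} y(t) = lim_{s→0} s*Y(s) where Y(s) = P(s)/s.
= lim_{s→0} P(s) = P(0) = num(0)/den(0) = 4/0.56 = 7.143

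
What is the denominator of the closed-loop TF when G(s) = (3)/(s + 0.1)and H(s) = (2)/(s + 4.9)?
Characteristic poly = G_den * H_den + G_num * H_num = (s^2 + 5*s + 0.49) + (6) = s^2 + 5*s + 6.49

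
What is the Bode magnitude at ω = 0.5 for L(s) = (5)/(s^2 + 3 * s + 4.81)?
Substitute s = j*0.5: L(j0.5) = 0.989429 - 0.32547j.
|L(j0.5)| = sqrt(Re² + Im²) = 1.042.
20*log₁₀(1.042) = 0.35 dB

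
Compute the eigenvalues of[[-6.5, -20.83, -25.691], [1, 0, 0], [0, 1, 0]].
Eigenvalues solve det(λI - A) = 0.
Characteristic polynomial: λ^3 + 6.5*λ^2 + 20.83*λ + 25.691 = 0.
Factor: (λ + 2.3)(λ^2 + 4.2*λ + 11.17) = 0.
Roots: -2.1 + 2.6j, -2.1 - 2.6j, -2.3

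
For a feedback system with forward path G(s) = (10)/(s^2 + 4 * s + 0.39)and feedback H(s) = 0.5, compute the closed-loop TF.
Closed-loop T = G/(1+GH).
Numerator: G_num * H_den = 10.
Denominator: G_den * H_den + G_num * H_num = (s^2 + 4*s + 0.39) + (5) = s^2 + 4*s + 5.39.
T(s) = (10)/(s^2 + 4*s + 5.39)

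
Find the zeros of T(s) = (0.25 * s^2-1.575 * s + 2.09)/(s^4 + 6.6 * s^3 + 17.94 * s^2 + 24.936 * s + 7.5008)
Set numerator = 0: 0.25*s^2 - 1.575*s + 2.09 = 0.25*(s - 1.9)(s - 4.4) = 0 → Zeros: 1.9, 4.4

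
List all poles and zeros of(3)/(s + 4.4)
Set denominator = 0: s + 4.4 = 0 → Poles: -4.4
Numerator is a nonzero constant (3) → Zeros: none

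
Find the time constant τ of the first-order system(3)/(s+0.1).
First-order system: τ = -1/pole. Pole = -0.1. τ = -1/(-0.1) = 10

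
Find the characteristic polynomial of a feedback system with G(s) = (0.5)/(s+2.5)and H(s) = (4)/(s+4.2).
Characteristic poly = G_den * H_den + G_num * H_num = (s^2 + 6.7*s + 10.5) + (2) = s^2 + 6.7*s + 12.5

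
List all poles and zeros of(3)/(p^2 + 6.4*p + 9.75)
Set denominator = 0: p^2 + 6.4*p + 9.75 = (p + 3.9)(p + 2.5) = 0 → Poles: -2.5, -3.9
Numerator is a nonzero constant (3) → Zeros: none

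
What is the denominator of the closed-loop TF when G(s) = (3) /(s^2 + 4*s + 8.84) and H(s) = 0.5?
Characteristic poly = G_den * H_den + G_num * H_num = (s^2 + 4*s + 8.84) + (1.5) = s^2 + 4*s + 10.34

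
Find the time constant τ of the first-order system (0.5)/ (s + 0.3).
First-order system: τ = -1/pole. Pole = -0.3. τ = -1/(-0.3) = 3.333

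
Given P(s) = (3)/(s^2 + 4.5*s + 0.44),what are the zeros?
Numerator is a nonzero constant (3) → Zeros: none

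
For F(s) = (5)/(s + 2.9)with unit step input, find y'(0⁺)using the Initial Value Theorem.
IVT: y'(0⁺) = lim_{s→∞} s²·Y(s) = lim_{s→∞} s·F(s).
deg(num) = 0, deg(den) = 1, relative degree = 1, so s·F(s) → (leading num)/(leading den) = 5/1 = 5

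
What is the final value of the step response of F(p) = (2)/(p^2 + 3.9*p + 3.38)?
FVT: lim_{t→∞} y(t) = lim_{p→0} p*Y(p) where Y(p) = F(p)/p.
= lim_{p→0} F(p) = F(0) = num(0)/den(0) = 2/3.38 = 0.5917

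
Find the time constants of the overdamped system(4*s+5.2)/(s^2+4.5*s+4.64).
Overdamped: real poles at -1.6, -2.9. τ = -1/pole → τ₁ = 0.625, τ₂ = 0.3448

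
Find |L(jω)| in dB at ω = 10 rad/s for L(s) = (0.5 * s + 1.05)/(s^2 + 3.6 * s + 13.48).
Substitute s = j*10: L(j10) = 0.0101522 - 0.0535659j.
|L(j10)| = sqrt(Re² + Im²) = 0.05452.
20*log₁₀(0.05452) = -25.27 dB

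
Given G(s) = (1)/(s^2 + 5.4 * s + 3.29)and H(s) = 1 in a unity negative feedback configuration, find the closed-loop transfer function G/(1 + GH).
Closed-loop T = G/(1+GH).
Numerator: G_num * H_den = 1.
Denominator: G_den * H_den + G_num * H_num = (s^2 + 5.4*s + 3.29) + (1) = s^2 + 5.4*s + 4.29.
T(s) = (1)/(s^2 + 5.4*s + 4.29)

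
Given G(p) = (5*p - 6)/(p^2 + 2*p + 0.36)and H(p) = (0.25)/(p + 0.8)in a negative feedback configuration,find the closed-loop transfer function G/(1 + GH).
Closed-loop T = G/(1+GH).
Numerator: G_num * H_den = 5*p^2 - 2*p - 4.8.
Denominator: G_den * H_den + G_num * H_num = (p^3 + 2.8*p^2 + 1.96*p + 0.288) + (1.25*p - 1.5) = p^3 + 2.8*p^2 + 3.21*p - 1.212.
T(p) = (5*p^2 - 2*p - 4.8)/(p^3 + 2.8*p^2 + 3.21*p - 1.212)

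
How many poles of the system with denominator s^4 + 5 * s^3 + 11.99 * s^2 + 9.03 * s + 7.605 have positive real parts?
s^4 + 5*s^3 + 11.99*s^2 + 9.03*s + 7.605 = (s^2 + 0.6*s + 0.9)(s^2 + 4.4*s + 8.45). Poles: -0.3 + 0.9j, -0.3 - 0.9j, -2.2 + 1.9j, -2.2 - 1.9j. RHP poles (Re>0): 0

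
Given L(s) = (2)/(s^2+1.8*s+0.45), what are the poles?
Set denominator = 0: s^2 + 1.8*s + 0.45 = (s + 0.3)(s + 1.5) = 0 → Poles: -0.3, -1.5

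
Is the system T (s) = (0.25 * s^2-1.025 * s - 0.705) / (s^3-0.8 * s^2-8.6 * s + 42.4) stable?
Denominator: s^3 - 0.8*s^2 - 8.6*s + 42.4 = (s + 4)(s^2 - 4.8*s + 10.6). Poles: -4, 2.4 + 2.2j, 2.4 - 2.2j. All Re(p)<0: No (unstable)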